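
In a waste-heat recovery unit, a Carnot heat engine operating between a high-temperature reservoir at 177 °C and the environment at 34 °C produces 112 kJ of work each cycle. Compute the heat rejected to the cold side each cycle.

T_H = 177 °C → 177 + 273.15 = 450.15 K.
T_C = 34 °C → 34 + 273.15 = 307.15 K.
The Carnot efficiency is η = 1 − T_C/T_H = 1 − 307.15/450.15 = 0.3177.
Since Q_C/Q_H = T_C/T_H and Q_H = W/η, Q_C = W·T_C/(T_H − T_C) = 112 × 307.15/143.00 = 241 kJ.

Q_C ≈ 241 kJ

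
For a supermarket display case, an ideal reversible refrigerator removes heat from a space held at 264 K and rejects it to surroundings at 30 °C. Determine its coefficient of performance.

COP_R ≈ 6.74

T_H = 30 °C → 30 + 273.15 = 303.15 K.
COP_R = T_C/(T_H − T_C) = 264.00/(303.15 − 264.00) = 6.74.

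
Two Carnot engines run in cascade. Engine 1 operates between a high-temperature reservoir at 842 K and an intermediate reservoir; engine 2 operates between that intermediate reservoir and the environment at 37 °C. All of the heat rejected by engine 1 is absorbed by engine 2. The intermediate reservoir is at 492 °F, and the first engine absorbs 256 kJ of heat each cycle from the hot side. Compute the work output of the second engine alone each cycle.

T_C = 37 °C → 37 + 273.15 = 310.15 K.
T_m = 492 °F → (492 − 32) × 5/9 = 255.56 °C = 528.71 K.
Heat entering the second stage: Q_m = Q_H·(T_m/T_H) = 256 × 528.71/842.00 = 161 kJ.
Second-stage efficiency η₂ = 1 − T_C/T_m = 1 − 310.15/528.71 = 0.4134, so W₂ = η₂·Q_m = 66.4 kJ.

W₂ ≈ 66.4 kJ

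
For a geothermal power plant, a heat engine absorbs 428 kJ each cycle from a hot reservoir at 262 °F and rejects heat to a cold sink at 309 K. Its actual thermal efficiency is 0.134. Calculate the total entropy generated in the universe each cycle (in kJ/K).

T_H = 262 °F → (262 − 32) × 5/9 = 127.78 °C = 400.93 K.
W = η·Q_H = 0.134 × 428 = 57.35 kJ, so Q_C = Q_H − W = 370.6 kJ.
Reservoir entropy changes: ΔS_H = −Q_H/T_H = −428/400.93 = -1.068 kJ/K and ΔS_C = +Q_C/T_C = 370.6/309.00 = 1.200 kJ/K.
ΔS_univ = −Q_H/T_H + Q_C/T_C = 0.1320 kJ/K (> 0, since η = 0.134 < η_Carnot = 0.229).

ΔS_univ ≈ 0.1320 kJ/K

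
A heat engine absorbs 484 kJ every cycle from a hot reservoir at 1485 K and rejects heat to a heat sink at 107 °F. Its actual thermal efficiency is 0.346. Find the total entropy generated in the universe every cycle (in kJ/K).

T_C = 107 °F → (107 − 32) × 5/9 = 41.67 °C = 314.82 K.
W = η·Q_H = 0.346 × 484 = 167.5 kJ, so Q_C = Q_H − W = 316.5 kJ.
The hot reservoir loses entropy Q_H/T_H = 484/1485.00 = 0.3259 kJ/K; the cold reservoir gains Q_C/T_C = 316.5/314.82 = 1.005 kJ/K.
ΔS_univ = −Q_H/T_H + Q_C/T_C = 0.680 kJ/K (> 0, since η = 0.346 < η_Carnot = 0.788).

ΔS_univ ≈ 0.680 kJ/K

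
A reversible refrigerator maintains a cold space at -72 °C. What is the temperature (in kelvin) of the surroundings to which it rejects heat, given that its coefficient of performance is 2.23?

T_H ≈ 291.4 K

T_C = -72 °C → -72 + 273.15 = 201.15 K.
COP_R = T_C/(T_H − T_C) ⇒ T_H = T_C·(1 + 1/COP_R) = 201.15 × (1 + 1/2.23) = 291.4 K.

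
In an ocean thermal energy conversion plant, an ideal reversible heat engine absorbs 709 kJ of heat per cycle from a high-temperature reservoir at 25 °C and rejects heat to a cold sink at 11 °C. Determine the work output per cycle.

W ≈ 33.3 kJ

T_H = 25 °C → 25 + 273.15 = 298.15 K.
T_C = 11 °C → 11 + 273.15 = 284.15 K.
Since the cycle is reversible, η = 1 − T_C/T_H = 1 − 284.15/298.15 = 0.0470.
W = η·Q_H = 0.0470 × 709 = 33.3 kJ.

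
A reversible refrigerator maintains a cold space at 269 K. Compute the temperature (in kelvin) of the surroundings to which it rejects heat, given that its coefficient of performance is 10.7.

COP_R = T_C/(T_H − T_C) ⇒ T_H = T_C·(1 + 1/COP_R) = 269.00 × (1 + 1/10.7) = 294.1 K.

T_H ≈ 294.1 K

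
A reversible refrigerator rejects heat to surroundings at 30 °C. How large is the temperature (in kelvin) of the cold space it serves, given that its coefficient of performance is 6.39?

T_H = 30 °C → 30 + 273.15 = 303.15 K.
COP_R = T_C/(T_H − T_C) ⇒ T_C = T_H·COP_R/(1 + COP_R) = 303.15 × 6.39/(1 + 6.39) = 262.1 K.

T_C ≈ 262.1 K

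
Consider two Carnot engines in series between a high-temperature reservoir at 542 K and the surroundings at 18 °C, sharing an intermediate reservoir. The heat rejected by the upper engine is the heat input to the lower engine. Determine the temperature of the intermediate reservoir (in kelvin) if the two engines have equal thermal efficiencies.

T_C = 18 °C → 18 + 273.15 = 291.15 K.
Equal efficiencies require 1 − T_m/T_H = 1 − T_C/T_m, i.e. T_m/T_H = T_C/T_m, so T_m = √(T_H·T_C) = √(542.00 × 291.15) = 397 K.

T_m ≈ 397 K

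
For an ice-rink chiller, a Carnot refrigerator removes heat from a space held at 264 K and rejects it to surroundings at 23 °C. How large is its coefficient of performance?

T_H = 23 °C → 23 + 273.15 = 296.15 K.
The reversible coefficient of performance is COP_R = T_C/(T_H − T_C) = 264.00/(296.15 − 264.00) = 8.21.

COP_R ≈ 8.21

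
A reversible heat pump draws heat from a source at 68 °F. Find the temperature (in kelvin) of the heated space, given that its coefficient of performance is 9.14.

T_C = 68 °F → (68 − 32) × 5/9 = 20.00 °C = 293.15 K.
COP_HP = T_H/(T_H − T_C) ⇒ T_H = T_C·COP_HP/(COP_HP − 1) = 293.15 × 9.14/(9.14 − 1) = 329.2 K.

T_H ≈ 329.2 K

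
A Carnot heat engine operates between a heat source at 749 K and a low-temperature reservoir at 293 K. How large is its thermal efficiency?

η ≈ 0.609

The Carnot efficiency is η = 1 − T_C/T_H = 1 − 293.00/749.00 = 0.609.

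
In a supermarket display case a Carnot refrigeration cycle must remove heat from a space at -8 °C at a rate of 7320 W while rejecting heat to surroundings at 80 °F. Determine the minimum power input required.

T_H = 80 °F → (80 − 32) × 5/9 = 26.67 °C = 299.82 K.
T_C = -8 °C → -8 + 273.15 = 265.15 K.
COP_R = T_C/(T_H − T_C) = 265.15/34.67 = 7.6486.
W = Q_C/COP_R = 7320/7.6486 = 957.0 W.

Ẇ_in ≈ 957.0 W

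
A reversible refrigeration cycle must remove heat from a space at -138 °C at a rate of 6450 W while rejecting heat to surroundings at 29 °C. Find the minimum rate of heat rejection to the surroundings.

T_H = 29 °C → 29 + 273.15 = 302.15 K.
T_C = -138 °C → -138 + 273.15 = 135.15 K.
For a reversible cycle Q_H/Q_C = T_H/T_C, so Q_H = Q_C·T_H/T_C = 6450 × 302.15/135.15 = 14420 W.

Q̇_H ≈ 14420 W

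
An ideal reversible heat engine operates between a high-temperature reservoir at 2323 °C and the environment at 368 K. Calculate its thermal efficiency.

η ≈ 0.858

T_H = 2323 °C → 2323 + 273.15 = 2596.15 K.
Carnot efficiency: η = 1 − T_C/T_H = 1 − 368.00/2596.15 = 0.858.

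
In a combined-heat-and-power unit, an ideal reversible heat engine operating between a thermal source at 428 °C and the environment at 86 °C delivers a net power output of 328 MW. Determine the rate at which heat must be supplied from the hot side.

Q̇_H ≈ 672.4 MW

T_H = 428 °C → 428 + 273.15 = 701.15 K.
T_C = 86 °C → 86 + 273.15 = 359.15 K.
For a reversible engine, η = 1 − T_C/T_H = 1 − 359.15/701.15 = 0.4878.
Q_H = W/η = 328/0.4878 = 672.4 MW.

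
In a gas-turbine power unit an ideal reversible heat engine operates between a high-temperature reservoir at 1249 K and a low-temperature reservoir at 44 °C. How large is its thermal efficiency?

T_C = 44 °C → 44 + 273.15 = 317.15 K.
The Carnot efficiency is η = 1 − T_C/T_H = 1 − 317.15/1249.00 = 0.746.

η ≈ 0.746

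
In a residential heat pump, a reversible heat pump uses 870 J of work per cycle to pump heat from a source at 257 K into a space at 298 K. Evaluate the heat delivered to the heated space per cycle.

Q_H ≈ 6320 J

The Carnot heat-pump COP is COP_HP = T_H/(T_H − T_C) = 298.00/41.00 = 7.2683.
Q_H = COP_HP · W = 7.2683 × 870 = 6320 J.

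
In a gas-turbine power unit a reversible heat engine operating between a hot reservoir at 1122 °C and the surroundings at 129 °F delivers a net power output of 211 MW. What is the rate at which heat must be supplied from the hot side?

Q̇_H ≈ 276 MW

T_H = 1122 °C → 1122 + 273.15 = 1395.15 K.
T_C = 129 °F → (129 − 32) × 5/9 = 53.89 °C = 327.04 K.
For a reversible engine, η = 1 − T_C/T_H = 1 − 327.04/1395.15 = 0.7656.
Q_H = W/η = 211/0.7656 = 276 MW.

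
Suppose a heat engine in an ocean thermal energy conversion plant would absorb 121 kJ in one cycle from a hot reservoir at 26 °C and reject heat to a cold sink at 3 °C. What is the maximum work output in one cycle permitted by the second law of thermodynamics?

W_max ≈ 9.30 kJ

T_H = 26 °C → 26 + 273.15 = 299.15 K.
T_C = 3 °C → 3 + 273.15 = 276.15 K.
No engine can exceed the Carnot limit: η_max = 1 − T_C/T_H = 1 − 276.15/299.15 = 0.0769.
W_max = η_max · Q_H = 0.0769 × 121 = 9.30 kJ.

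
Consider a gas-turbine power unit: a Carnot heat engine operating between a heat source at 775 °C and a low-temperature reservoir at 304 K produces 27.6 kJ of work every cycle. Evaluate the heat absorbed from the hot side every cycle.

T_H = 775 °C → 775 + 273.15 = 1048.15 K.
For a reversible engine, η = 1 − T_C/T_H = 1 − 304.00/1048.15 = 0.7100.
Q_H = W/η = 27.6/0.7100 = 38.88 kJ.

Q_H ≈ 38.88 kJ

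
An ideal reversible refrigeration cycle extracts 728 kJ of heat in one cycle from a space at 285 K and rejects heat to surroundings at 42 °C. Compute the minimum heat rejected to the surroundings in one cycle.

Q_H ≈ 805.0 kJ

T_H = 42 °C → 42 + 273.15 = 315.15 K.
For a reversible cycle Q_H/Q_C = T_H/T_C, so Q_H = Q_C·T_H/T_C = 728 × 315.15/285.00 = 805.0 kJ.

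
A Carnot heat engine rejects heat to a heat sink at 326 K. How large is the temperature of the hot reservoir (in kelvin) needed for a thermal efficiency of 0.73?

From η = 1 − T_C/T_H, solving for T_H gives T_H = T_C/(1 − η) = 326.00/(1 − 0.73) = 1210 K.

T_H ≈ 1210 K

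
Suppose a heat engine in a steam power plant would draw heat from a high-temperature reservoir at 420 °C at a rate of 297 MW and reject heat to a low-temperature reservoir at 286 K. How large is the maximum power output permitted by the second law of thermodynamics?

T_H = 420 °C → 420 + 273.15 = 693.15 K.
By the Carnot theorem, η_max = 1 − T_C/T_H = 1 − 286.00/693.15 = 0.5874.
W_max = η_max · Q_H = 0.5874 × 297 = 174 MW.

Ẇ_max ≈ 174 MW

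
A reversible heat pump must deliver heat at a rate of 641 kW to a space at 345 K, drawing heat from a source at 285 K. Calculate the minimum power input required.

The Carnot heat-pump COP is COP_HP = T_H/(T_H − T_C) = 345.00/60.00 = 5.7500.
W = Q_H/COP_HP = 641/5.7500 = 111 kW.

Ẇ_in ≈ 111 kW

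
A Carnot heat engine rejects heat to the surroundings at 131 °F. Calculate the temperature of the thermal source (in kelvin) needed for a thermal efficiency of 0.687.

T_C = 131 °F → (131 − 32) × 5/9 = 55.00 °C = 328.15 K.
From η = 1 − T_C/T_H, solving for T_H gives T_H = T_C/(1 − η) = 328.15/(1 − 0.687) = 1050 K.

T_H ≈ 1050 K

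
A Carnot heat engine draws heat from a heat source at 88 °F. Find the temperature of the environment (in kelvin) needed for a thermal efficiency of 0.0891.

T_C ≈ 277 K

T_H = 88 °F → (88 − 32) × 5/9 = 31.11 °C = 304.26 K.
From η = 1 − T_C/T_H, T_C = T_H·(1 − η) = 304.26 × (1 − 0.0891) = 277 K.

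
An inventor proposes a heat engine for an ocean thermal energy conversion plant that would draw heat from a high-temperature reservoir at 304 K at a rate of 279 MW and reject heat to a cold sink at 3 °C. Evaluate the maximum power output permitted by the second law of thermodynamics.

Ẇ_max ≈ 25.56 MW

T_C = 3 °C → 3 + 273.15 = 276.15 K.
By the Carnot theorem, η_max = 1 − T_C/T_H = 1 − 276.15/304.00 = 0.0916.
W_max = η_max · Q_H = 0.0916 × 279 = 25.56 MW.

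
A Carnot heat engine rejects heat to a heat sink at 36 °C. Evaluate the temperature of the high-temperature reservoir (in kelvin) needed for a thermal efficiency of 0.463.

T_C = 36 °C → 36 + 273.15 = 309.15 K.
From η = 1 − T_C/T_H, solving for T_H gives T_H = T_C/(1 − η) = 309.15/(1 − 0.463) = 576 K.

T_H ≈ 576 K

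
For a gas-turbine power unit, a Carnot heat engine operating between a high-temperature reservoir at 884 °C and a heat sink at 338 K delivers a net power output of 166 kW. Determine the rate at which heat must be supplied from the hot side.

T_H = 884 °C → 884 + 273.15 = 1157.15 K.
The Carnot efficiency is η = 1 − T_C/T_H = 1 − 338.00/1157.15 = 0.7079.
Q_H = W/η = 166/0.7079 = 234 kW.

Q̇_H ≈ 234 kW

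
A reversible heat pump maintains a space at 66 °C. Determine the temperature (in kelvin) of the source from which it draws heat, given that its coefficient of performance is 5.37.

T_H = 66 °C → 66 + 273.15 = 339.15 K.
COP_HP = T_H/(T_H − T_C) ⇒ T_C = T_H·(COP_HP − 1)/COP_HP = 339.15 × (5.37 − 1)/5.37 = 276 K.

T_C ≈ 276 K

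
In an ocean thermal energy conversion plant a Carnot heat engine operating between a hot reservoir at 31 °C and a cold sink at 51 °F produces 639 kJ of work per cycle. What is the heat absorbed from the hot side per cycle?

T_H = 31 °C → 31 + 273.15 = 304.15 K.
T_C = 51 °F → (51 − 32) × 5/9 = 10.56 °C = 283.71 K.
The Carnot efficiency is η = 1 − T_C/T_H = 1 − 283.71/304.15 = 0.0672.
Q_H = W/η = 639/0.0672 = 9506 kJ.

Q_H ≈ 9506 kJ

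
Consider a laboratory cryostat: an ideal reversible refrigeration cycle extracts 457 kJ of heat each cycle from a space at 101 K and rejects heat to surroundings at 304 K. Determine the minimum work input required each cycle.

The reversible coefficient of performance is COP_R = T_C/(T_H − T_C) = 101.00/203.00 = 0.4975.
W = Q_C/COP_R = 457/0.4975 = 919 kJ.

W_in ≈ 919 kJ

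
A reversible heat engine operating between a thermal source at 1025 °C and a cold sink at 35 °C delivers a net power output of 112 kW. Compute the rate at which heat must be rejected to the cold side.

Q̇_C ≈ 34.86 kW

T_H = 1025 °C → 1025 + 273.15 = 1298.15 K.
T_C = 35 °C → 35 + 273.15 = 308.15 K.
η_rev = 1 − T_C/T_H = 1 − 308.15/1298.15 = 0.7626.
Since Q_C/Q_H = T_C/T_H and Q_H = W/η, Q_C = W·T_C/(T_H − T_C) = 112 × 308.15/990.00 = 34.86 kW.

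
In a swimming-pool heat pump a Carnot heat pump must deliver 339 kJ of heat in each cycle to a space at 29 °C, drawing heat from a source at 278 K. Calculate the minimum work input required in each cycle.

T_H = 29 °C → 29 + 273.15 = 302.15 K.
COP_HP = T_H/(T_H − T_C) = 302.15/24.15 = 12.5114.
W = Q_H/COP_HP = 339/12.5114 = 27.10 kJ.

W_in ≈ 27.10 kJ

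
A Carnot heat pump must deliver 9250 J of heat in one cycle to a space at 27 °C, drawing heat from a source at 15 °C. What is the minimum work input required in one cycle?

T_H = 27 °C → 27 + 273.15 = 300.15 K.
T_C = 15 °C → 15 + 273.15 = 288.15 K.
COP_HP = T_H/(T_H − T_C) = 300.15/12.00 = 25.0125.
W = Q_H/COP_HP = 9250/25.0125 = 370 J.

W_in ≈ 370 J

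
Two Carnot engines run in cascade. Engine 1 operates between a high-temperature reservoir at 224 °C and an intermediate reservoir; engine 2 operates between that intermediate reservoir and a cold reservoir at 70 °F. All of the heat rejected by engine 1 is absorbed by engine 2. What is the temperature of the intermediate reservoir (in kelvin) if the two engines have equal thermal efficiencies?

T_H = 224 °C → 224 + 273.15 = 497.15 K.
T_C = 70 °F → (70 − 32) × 5/9 = 21.11 °C = 294.26 K.
Equal efficiencies require 1 − T_m/T_H = 1 − T_C/T_m, i.e. T_m/T_H = T_C/T_m, so T_m = √(T_H·T_C) = √(497.15 × 294.26) = 382 K.

T_m ≈ 382 K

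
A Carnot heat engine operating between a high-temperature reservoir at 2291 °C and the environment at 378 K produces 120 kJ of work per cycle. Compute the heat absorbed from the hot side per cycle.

T_H = 2291 °C → 2291 + 273.15 = 2564.15 K.
η_rev = 1 − T_C/T_H = 1 − 378.00/2564.15 = 0.8526.
Q_H = W/η = 120/0.8526 = 140.7 kJ.

Q_H ≈ 140.7 kJ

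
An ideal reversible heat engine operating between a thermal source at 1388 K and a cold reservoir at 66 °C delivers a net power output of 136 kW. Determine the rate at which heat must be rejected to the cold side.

Q̇_C ≈ 44.0 kW

T_C = 66 °C → 66 + 273.15 = 339.15 K.
Carnot efficiency: η = 1 − T_C/T_H = 1 − 339.15/1388.00 = 0.7557.
Since Q_C/Q_H = T_C/T_H and Q_H = W/η, Q_C = W·T_C/(T_H − T_C) = 136 × 339.15/1048.85 = 44.0 kW.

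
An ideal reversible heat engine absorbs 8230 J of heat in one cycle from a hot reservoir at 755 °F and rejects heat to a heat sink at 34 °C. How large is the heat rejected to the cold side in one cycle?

T_H = 755 °F → (755 − 32) × 5/9 = 401.67 °C = 674.82 K.
T_C = 34 °C → 34 + 273.15 = 307.15 K.
η_rev = 1 − T_C/T_H = 1 − 307.15/674.82 = 0.5448.
For a reversible cycle Q_C/Q_H = T_C/T_H, so Q_C = 8230 × 307.15/674.82 = 3746 J.

Q_C ≈ 3746 J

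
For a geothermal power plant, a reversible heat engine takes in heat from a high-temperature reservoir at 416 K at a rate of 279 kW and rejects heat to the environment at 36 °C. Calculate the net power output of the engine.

Ẇ ≈ 71.7 kW

T_C = 36 °C → 36 + 273.15 = 309.15 K.
Since the cycle is reversible, η = 1 − T_C/T_H = 1 − 309.15/416.00 = 0.2569.
W = η·Q_H = 0.2569 × 279 = 71.7 kW.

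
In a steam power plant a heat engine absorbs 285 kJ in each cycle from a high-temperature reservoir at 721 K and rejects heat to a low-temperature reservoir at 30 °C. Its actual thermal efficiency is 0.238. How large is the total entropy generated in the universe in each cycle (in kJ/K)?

ΔS_univ ≈ 0.3211 kJ/K

T_C = 30 °C → 30 + 273.15 = 303.15 K.
W = η·Q_H = 0.238 × 285 = 67.83 kJ, so Q_C = Q_H − W = 217.2 kJ.
The hot reservoir loses entropy Q_H/T_H = 285/721.00 = 0.3953 kJ/K; the cold reservoir gains Q_C/T_C = 217.2/303.15 = 0.7164 kJ/K.
ΔS_univ = −Q_H/T_H + Q_C/T_C = 0.3211 kJ/K (> 0, since η = 0.238 < η_Carnot = 0.580).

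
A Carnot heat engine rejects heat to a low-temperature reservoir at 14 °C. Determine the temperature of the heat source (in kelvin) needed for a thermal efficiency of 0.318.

T_C = 14 °C → 14 + 273.15 = 287.15 K.
From η = 1 − T_C/T_H, solving for T_H gives T_H = T_C/(1 − η) = 287.15/(1 − 0.318) = 421 K.

T_H ≈ 421 K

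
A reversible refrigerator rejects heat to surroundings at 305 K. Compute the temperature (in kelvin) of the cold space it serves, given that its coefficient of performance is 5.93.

COP_R = T_C/(T_H − T_C) ⇒ T_C = T_H·COP_R/(1 + COP_R) = 305.00 × 5.93/(1 + 5.93) = 261.0 K.

T_C ≈ 261.0 K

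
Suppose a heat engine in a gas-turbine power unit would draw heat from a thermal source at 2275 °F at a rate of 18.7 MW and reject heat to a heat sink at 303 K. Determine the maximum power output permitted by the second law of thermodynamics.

Ẇ_max ≈ 15.0 MW

T_H = 2275 °F → (2275 − 32) × 5/9 = 1246.11 °C = 1519.26 K.
The second-law ceiling is the Carnot efficiency, η_max = 1 − T_C/T_H = 1 − 303.00/1519.26 = 0.8006.
W_max = η_max · Q_H = 0.8006 × 18.7 = 15.0 MW.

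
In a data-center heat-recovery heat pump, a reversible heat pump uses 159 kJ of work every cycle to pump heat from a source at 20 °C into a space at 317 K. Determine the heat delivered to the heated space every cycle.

T_C = 20 °C → 20 + 273.15 = 293.15 K.
The Carnot heat-pump COP is COP_HP = T_H/(T_H − T_C) = 317.00/23.85 = 13.2914.
Q_H = COP_HP · W = 13.2914 × 159 = 2110 kJ.

Q_H ≈ 2110 kJ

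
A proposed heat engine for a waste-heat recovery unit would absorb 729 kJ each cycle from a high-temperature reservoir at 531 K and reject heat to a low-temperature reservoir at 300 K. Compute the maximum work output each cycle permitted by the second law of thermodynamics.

The second-law ceiling is the Carnot efficiency, η_max = 1 − T_C/T_H = 1 − 300.00/531.00 = 0.4350.
W_max = η_max · Q_H = 0.4350 × 729 = 317.1 kJ.

W_max ≈ 317.1 kJ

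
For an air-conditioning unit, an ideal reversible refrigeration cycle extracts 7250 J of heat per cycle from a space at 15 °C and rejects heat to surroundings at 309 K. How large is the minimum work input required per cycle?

W_in ≈ 525 J

T_C = 15 °C → 15 + 273.15 = 288.15 K.
Carnot COP: COP_R = T_C/(T_H − T_C) = 288.15/20.85 = 13.8201.
W = Q_C/COP_R = 7250/13.8201 = 525 J.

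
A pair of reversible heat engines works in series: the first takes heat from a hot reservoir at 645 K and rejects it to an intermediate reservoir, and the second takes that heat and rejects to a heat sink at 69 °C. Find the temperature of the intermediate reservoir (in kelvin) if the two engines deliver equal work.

T_m ≈ 494 K

T_C = 69 °C → 69 + 273.15 = 342.15 K.
For reversible stages Q_m = Q_H·(T_m/T_H). Setting W₁ = Q_H(1 − T_m/T_H) equal to W₂ = Q_m(1 − T_C/T_m) = Q_H·(T_m − T_C)/T_H gives T_H − T_m = T_m − T_C, so T_m = (T_H + T_C)/2 = (645.00 + 342.15)/2 = 494 K.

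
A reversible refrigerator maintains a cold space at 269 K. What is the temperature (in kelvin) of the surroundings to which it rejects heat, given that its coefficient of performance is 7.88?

COP_R = T_C/(T_H − T_C) ⇒ T_H = T_C·(1 + 1/COP_R) = 269.00 × (1 + 1/7.88) = 303 K.

T_H ≈ 303 K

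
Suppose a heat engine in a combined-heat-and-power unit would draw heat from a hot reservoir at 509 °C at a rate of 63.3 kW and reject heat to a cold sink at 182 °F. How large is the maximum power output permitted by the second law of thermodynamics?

T_H = 509 °C → 509 + 273.15 = 782.15 K.
T_C = 182 °F → (182 − 32) × 5/9 = 83.33 °C = 356.48 K.
No engine can exceed the Carnot limit: η_max = 1 − T_C/T_H = 1 − 356.48/782.15 = 0.5442.
W_max = η_max · Q_H = 0.5442 × 63.3 = 34.4 kW.

Ẇ_max ≈ 34.4 kW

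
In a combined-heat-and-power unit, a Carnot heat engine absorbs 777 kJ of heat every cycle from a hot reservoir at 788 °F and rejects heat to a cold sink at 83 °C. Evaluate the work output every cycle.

W ≈ 378 kJ

T_H = 788 °F → (788 − 32) × 5/9 = 420.00 °C = 693.15 K.
T_C = 83 °C → 83 + 273.15 = 356.15 K.
Since the cycle is reversible, η = 1 − T_C/T_H = 1 − 356.15/693.15 = 0.4862.
W = η·Q_H = 0.4862 × 777 = 378 kJ.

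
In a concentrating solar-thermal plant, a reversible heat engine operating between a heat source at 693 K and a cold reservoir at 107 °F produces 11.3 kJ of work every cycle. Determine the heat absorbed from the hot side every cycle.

Q_H ≈ 20.71 kJ

T_C = 107 °F → (107 − 32) × 5/9 = 41.67 °C = 314.82 K.
η_rev = 1 − T_C/T_H = 1 − 314.82/693.00 = 0.5457.
Q_H = W/η = 11.3/0.5457 = 20.71 kJ.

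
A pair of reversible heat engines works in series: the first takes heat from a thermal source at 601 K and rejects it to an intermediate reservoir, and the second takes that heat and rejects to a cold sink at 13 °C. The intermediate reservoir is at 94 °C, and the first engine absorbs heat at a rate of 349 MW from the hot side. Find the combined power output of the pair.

T_C = 13 °C → 13 + 273.15 = 286.15 K.
Two reversible stages in series are equivalent to a single Carnot engine between T_H and T_C, so η_total = 1 − T_C/T_H = 1 − 286.15/601.00 = 0.5239.
W_total = η_total · Q_H = 0.5239 × 349 = 183 MW.

Ẇ_total ≈ 183 MW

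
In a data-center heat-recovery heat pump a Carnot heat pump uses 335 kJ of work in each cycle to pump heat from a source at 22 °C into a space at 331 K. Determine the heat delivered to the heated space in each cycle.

Q_H ≈ 3090 kJ

T_C = 22 °C → 22 + 273.15 = 295.15 K.
Reversible heating COP: COP_HP = T_H/(T_H − T_C) = 331.00/35.85 = 9.2329.
Q_H = COP_HP · W = 9.2329 × 335 = 3090 kJ.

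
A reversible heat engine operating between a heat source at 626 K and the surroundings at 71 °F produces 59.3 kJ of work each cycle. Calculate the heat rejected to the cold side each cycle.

T_C = 71 °F → (71 − 32) × 5/9 = 21.67 °C = 294.82 K.
Since the cycle is reversible, η = 1 − T_C/T_H = 1 − 294.82/626.00 = 0.5290.
Since Q_C/Q_H = T_C/T_H and Q_H = W/η, Q_C = W·T_C/(T_H − T_C) = 59.3 × 294.82/331.18 = 52.79 kJ.

Q_C ≈ 52.79 kJ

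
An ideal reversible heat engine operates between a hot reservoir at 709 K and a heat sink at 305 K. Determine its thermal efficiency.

The Carnot efficiency is η = 1 − T_C/T_H = 1 − 305.00/709.00 = 0.5698.

η ≈ 0.5698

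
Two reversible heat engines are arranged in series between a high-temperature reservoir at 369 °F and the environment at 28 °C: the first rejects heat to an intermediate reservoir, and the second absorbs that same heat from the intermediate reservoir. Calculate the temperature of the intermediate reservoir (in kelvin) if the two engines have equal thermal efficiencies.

T_H = 369 °F → (369 − 32) × 5/9 = 187.22 °C = 460.37 K.
T_C = 28 °C → 28 + 273.15 = 301.15 K.
Equal efficiencies require 1 − T_m/T_H = 1 − T_C/T_m, i.e. T_m/T_H = T_C/T_m, so T_m = √(T_H·T_C) = √(460.37 × 301.15) = 372 K.

T_m ≈ 372 K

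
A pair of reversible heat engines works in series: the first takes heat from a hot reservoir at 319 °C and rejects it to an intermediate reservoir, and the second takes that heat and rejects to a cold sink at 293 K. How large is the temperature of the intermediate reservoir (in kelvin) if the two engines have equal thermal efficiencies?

T_H = 319 °C → 319 + 273.15 = 592.15 K.
Equal efficiencies require 1 − T_m/T_H = 1 − T_C/T_m, i.e. T_m/T_H = T_C/T_m, so T_m = √(T_H·T_C) = √(592.15 × 293.00) = 417 K.

T_m ≈ 417 K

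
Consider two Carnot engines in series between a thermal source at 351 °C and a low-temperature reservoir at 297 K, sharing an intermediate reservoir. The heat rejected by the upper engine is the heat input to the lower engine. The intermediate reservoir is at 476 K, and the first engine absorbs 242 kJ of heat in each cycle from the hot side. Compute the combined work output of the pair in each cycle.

T_H = 351 °C → 351 + 273.15 = 624.15 K.
Two reversible stages in series are equivalent to a single Carnot engine between T_H and T_C, so η_total = 1 − T_C/T_H = 1 − 297.00/624.15 = 0.5242.
W_total = η_total · Q_H = 0.5242 × 242 = 127 kJ.

W_total ≈ 127 kJ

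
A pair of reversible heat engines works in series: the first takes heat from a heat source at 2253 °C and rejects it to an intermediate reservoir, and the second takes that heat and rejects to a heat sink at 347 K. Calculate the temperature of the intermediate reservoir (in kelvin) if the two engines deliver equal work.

T_H = 2253 °C → 2253 + 273.15 = 2526.15 K.
For reversible stages Q_m = Q_H·(T_m/T_H). Setting W₁ = Q_H(1 − T_m/T_H) equal to W₂ = Q_m(1 − T_C/T_m) = Q_H·(T_m − T_C)/T_H gives T_H − T_m = T_m − T_C, so T_m = (T_H + T_C)/2 = (2526.15 + 347.00)/2 = 1440 K.

T_m ≈ 1440 K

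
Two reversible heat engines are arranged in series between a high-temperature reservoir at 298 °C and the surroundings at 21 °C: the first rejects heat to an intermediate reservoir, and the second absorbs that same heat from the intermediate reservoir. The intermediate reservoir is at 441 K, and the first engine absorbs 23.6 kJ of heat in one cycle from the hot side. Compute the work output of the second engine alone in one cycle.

T_H = 298 °C → 298 + 273.15 = 571.15 K.
T_C = 21 °C → 21 + 273.15 = 294.15 K.
Heat entering the second stage: Q_m = Q_H·(T_m/T_H) = 23.6 × 441.00/571.15 = 18.2 kJ.
Second-stage efficiency η₂ = 1 − T_C/T_m = 1 − 294.15/441.00 = 0.3330, so W₂ = η₂·Q_m = 6.07 kJ.

W₂ ≈ 6.07 kJ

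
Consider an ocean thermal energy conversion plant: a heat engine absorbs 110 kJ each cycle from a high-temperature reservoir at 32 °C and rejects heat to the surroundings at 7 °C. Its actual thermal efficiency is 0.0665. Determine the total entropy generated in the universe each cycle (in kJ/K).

T_H = 32 °C → 32 + 273.15 = 305.15 K.
T_C = 7 °C → 7 + 273.15 = 280.15 K.
W = η·Q_H = 0.0665 × 110 = 7.315 kJ, so Q_C = Q_H − W = 102.7 kJ.
Entropy balance on the reservoirs: −Q_H/T_H = -0.3605 kJ/K, +Q_C/T_C = 0.3665 kJ/K.
ΔS_univ = −Q_H/T_H + Q_C/T_C = 0.006057 kJ/K (> 0, since η = 0.0665 < η_Carnot = 0.082).

ΔS_univ ≈ 0.006057 kJ/K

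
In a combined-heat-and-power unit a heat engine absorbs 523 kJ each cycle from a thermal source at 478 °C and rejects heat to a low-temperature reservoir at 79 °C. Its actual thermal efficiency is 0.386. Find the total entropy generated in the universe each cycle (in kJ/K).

ΔS_univ ≈ 0.216 kJ/K

T_H = 478 °C → 478 + 273.15 = 751.15 K.
T_C = 79 °C → 79 + 273.15 = 352.15 K.
W = η·Q_H = 0.386 × 523 = 201.9 kJ, so Q_C = Q_H − W = 321.1 kJ.
The hot reservoir loses entropy Q_H/T_H = 523/751.15 = 0.6963 kJ/K; the cold reservoir gains Q_C/T_C = 321.1/352.15 = 0.9119 kJ/K.
ΔS_univ = −Q_H/T_H + Q_C/T_C = 0.216 kJ/K (> 0, since η = 0.386 < η_Carnot = 0.531).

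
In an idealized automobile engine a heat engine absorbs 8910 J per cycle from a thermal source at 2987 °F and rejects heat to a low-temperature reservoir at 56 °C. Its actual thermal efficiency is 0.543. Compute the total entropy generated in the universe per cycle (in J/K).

ΔS_univ ≈ 7.72 J/K

T_H = 2987 °F → (2987 − 32) × 5/9 = 1641.67 °C = 1914.82 K.
T_C = 56 °C → 56 + 273.15 = 329.15 K.
W = η·Q_H = 0.543 × 8910 = 4838 J, so Q_C = Q_H − W = 4072 J.
Reservoir entropy changes: ΔS_H = −Q_H/T_H = −8910/1914.82 = -4.653 J/K and ΔS_C = +Q_C/T_C = 4072/329.15 = 12.37 J/K.
ΔS_univ = −Q_H/T_H + Q_C/T_C = 7.72 J/K (> 0, since η = 0.543 < η_Carnot = 0.828).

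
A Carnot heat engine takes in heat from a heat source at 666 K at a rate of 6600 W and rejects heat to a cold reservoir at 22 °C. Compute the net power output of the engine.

T_C = 22 °C → 22 + 273.15 = 295.15 K.
Since the cycle is reversible, η = 1 − T_C/T_H = 1 − 295.15/666.00 = 0.5568.
W = η·Q_H = 0.5568 × 6600 = 3675 W.

Ẇ ≈ 3675 W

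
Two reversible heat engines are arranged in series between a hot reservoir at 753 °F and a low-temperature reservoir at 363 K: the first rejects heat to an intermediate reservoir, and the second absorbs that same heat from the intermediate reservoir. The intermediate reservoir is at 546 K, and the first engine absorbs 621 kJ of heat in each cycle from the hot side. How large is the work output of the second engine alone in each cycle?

T_H = 753 °F → (753 − 32) × 5/9 = 400.56 °C = 673.71 K.
Heat entering the second stage: Q_m = Q_H·(T_m/T_H) = 621 × 546.00/673.71 = 503 kJ.
Second-stage efficiency η₂ = 1 − T_C/T_m = 1 − 363.00/546.00 = 0.3352, so W₂ = η₂·Q_m = 169 kJ.

W₂ ≈ 169 kJ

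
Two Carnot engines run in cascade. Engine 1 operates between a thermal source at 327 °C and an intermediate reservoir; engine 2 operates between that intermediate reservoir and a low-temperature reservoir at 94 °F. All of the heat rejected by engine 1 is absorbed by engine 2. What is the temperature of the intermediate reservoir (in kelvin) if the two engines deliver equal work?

T_H = 327 °C → 327 + 273.15 = 600.15 K.
T_C = 94 °F → (94 − 32) × 5/9 = 34.44 °C = 307.59 K.
For reversible stages Q_m = Q_H·(T_m/T_H). Setting W₁ = Q_H(1 − T_m/T_H) equal to W₂ = Q_m(1 − T_C/T_m) = Q_H·(T_m − T_C)/T_H gives T_H − T_m = T_m − T_C, so T_m = (T_H + T_C)/2 = (600.15 + 307.59)/2 = 453.9 K.

T_m ≈ 453.9 K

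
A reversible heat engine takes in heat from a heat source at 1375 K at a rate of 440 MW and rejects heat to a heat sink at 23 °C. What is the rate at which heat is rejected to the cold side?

Q̇_C ≈ 94.8 MW

T_C = 23 °C → 23 + 273.15 = 296.15 K.
η_rev = 1 − T_C/T_H = 1 − 296.15/1375.00 = 0.7846.
For a reversible cycle Q_C/Q_H = T_C/T_H, so Q_C = 440 × 296.15/1375.00 = 94.8 MW.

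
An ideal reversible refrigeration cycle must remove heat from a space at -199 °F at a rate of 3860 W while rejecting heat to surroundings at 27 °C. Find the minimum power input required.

Ẇ_in ≈ 4140 W

T_H = 27 °C → 27 + 273.15 = 300.15 K.
T_C = -199 °F → (-199 − 32) × 5/9 = -128.33 °C = 144.82 K.
COP_R = T_C/(T_H − T_C) = 144.82/155.33 = 0.9323.
W = Q_C/COP_R = 3860/0.9323 = 4140 W.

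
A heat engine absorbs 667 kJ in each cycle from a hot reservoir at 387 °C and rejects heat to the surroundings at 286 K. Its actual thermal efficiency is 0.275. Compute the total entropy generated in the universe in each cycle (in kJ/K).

T_H = 387 °C → 387 + 273.15 = 660.15 K.
W = η·Q_H = 0.275 × 667 = 183.4 kJ, so Q_C = Q_H − W = 483.6 kJ.
Reservoir entropy changes: ΔS_H = −Q_H/T_H = −667/660.15 = -1.010 kJ/K and ΔS_C = +Q_C/T_C = 483.6/286.00 = 1.691 kJ/K.
ΔS_univ = −Q_H/T_H + Q_C/T_C = 0.680 kJ/K (> 0, since η = 0.275 < η_Carnot = 0.567).

ΔS_univ ≈ 0.680 kJ/K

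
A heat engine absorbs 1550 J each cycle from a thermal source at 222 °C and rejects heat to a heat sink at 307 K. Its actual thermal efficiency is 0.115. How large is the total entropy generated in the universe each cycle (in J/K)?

ΔS_univ ≈ 1.34 J/K

T_H = 222 °C → 222 + 273.15 = 495.15 K.
W = η·Q_H = 0.115 × 1550 = 178.2 J, so Q_C = Q_H − W = 1372 J.
Entropy balance on the reservoirs: −Q_H/T_H = -3.130 J/K, +Q_C/T_C = 4.468 J/K.
ΔS_univ = −Q_H/T_H + Q_C/T_C = 1.34 J/K (> 0, since η = 0.115 < η_Carnot = 0.380).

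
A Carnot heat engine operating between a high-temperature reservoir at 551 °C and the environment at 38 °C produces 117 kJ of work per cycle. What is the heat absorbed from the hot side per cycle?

Q_H ≈ 188 kJ

T_H = 551 °C → 551 + 273.15 = 824.15 K.
T_C = 38 °C → 38 + 273.15 = 311.15 K.
Carnot efficiency: η = 1 − T_C/T_H = 1 − 311.15/824.15 = 0.6225.
Q_H = W/η = 117/0.6225 = 188 kJ.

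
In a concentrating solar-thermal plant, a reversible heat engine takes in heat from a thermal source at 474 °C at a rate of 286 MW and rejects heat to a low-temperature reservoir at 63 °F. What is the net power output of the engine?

T_H = 474 °C → 474 + 273.15 = 747.15 K.
T_C = 63 °F → (63 − 32) × 5/9 = 17.22 °C = 290.37 K.
Since the cycle is reversible, η = 1 − T_C/T_H = 1 − 290.37/747.15 = 0.6114.
W = η·Q_H = 0.6114 × 286 = 174.8 MW.

Ẇ ≈ 174.8 MW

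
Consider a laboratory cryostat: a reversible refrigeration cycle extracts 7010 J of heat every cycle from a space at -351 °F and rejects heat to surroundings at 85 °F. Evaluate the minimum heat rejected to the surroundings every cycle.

Q_H ≈ 35100 J

T_H = 85 °F → (85 − 32) × 5/9 = 29.44 °C = 302.59 K.
T_C = -351 °F → (-351 − 32) × 5/9 = -212.78 °C = 60.37 K.
For a reversible cycle Q_H/Q_C = T_H/T_C, so Q_H = Q_C·T_H/T_C = 7010 × 302.59/60.37 = 35100 J.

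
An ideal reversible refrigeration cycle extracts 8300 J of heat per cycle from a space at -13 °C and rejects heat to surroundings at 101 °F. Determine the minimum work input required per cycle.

T_H = 101 °F → (101 − 32) × 5/9 = 38.33 °C = 311.48 K.
T_C = -13 °C → -13 + 273.15 = 260.15 K.
COP_R = T_C/(T_H − T_C) = 260.15/51.33 = 5.0679.
W = Q_C/COP_R = 8300/5.0679 = 1640 J.

W_in ≈ 1640 J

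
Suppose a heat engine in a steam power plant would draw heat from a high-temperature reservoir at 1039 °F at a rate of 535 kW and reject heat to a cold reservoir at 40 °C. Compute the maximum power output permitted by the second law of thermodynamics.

T_H = 1039 °F → (1039 − 32) × 5/9 = 559.44 °C = 832.59 K.
T_C = 40 °C → 40 + 273.15 = 313.15 K.
No engine can exceed the Carnot limit: η_max = 1 − T_C/T_H = 1 − 313.15/832.59 = 0.6239.
W_max = η_max · Q_H = 0.6239 × 535 = 334 kW.

Ẇ_max ≈ 334 kW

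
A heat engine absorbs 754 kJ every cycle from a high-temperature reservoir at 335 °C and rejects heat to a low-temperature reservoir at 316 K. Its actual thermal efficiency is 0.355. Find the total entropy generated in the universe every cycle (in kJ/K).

ΔS_univ ≈ 0.299 kJ/K

T_H = 335 °C → 335 + 273.15 = 608.15 K.
W = η·Q_H = 0.355 × 754 = 267.7 kJ, so Q_C = Q_H − W = 486.3 kJ.
The hot reservoir loses entropy Q_H/T_H = 754/608.15 = 1.240 kJ/K; the cold reservoir gains Q_C/T_C = 486.3/316.00 = 1.539 kJ/K.
ΔS_univ = −Q_H/T_H + Q_C/T_C = 0.299 kJ/K (> 0, since η = 0.355 < η_Carnot = 0.480).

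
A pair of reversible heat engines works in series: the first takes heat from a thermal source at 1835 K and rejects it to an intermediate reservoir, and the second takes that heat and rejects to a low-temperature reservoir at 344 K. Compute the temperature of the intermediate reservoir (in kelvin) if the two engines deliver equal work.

T_m ≈ 1090 K

For reversible stages Q_m = Q_H·(T_m/T_H). Setting W₁ = Q_H(1 − T_m/T_H) equal to W₂ = Q_m(1 − T_C/T_m) = Q_H·(T_m − T_C)/T_H gives T_H − T_m = T_m − T_C, so T_m = (T_H + T_C)/2 = (1835.00 + 344.00)/2 = 1090 K.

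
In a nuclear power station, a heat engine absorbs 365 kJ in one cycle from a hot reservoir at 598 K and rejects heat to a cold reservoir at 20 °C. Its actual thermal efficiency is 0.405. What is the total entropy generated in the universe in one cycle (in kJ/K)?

ΔS_univ ≈ 0.130 kJ/K

T_C = 20 °C → 20 + 273.15 = 293.15 K.
W = η·Q_H = 0.405 × 365 = 147.8 kJ, so Q_C = Q_H − W = 217.2 kJ.
Reservoir entropy changes: ΔS_H = −Q_H/T_H = −365/598.00 = -0.6104 kJ/K and ΔS_C = +Q_C/T_C = 217.2/293.15 = 0.7408 kJ/K.
ΔS_univ = −Q_H/T_H + Q_C/T_C = 0.130 kJ/K (> 0, since η = 0.405 < η_Carnot = 0.510).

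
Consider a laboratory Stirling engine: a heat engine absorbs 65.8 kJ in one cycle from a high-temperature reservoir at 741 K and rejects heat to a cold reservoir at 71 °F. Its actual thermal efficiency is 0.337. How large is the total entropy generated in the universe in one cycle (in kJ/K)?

ΔS_univ ≈ 0.05918 kJ/K

T_C = 71 °F → (71 − 32) × 5/9 = 21.67 °C = 294.82 K.
W = η·Q_H = 0.337 × 65.8 = 22.17 kJ, so Q_C = Q_H − W = 43.63 kJ.
Entropy balance on the reservoirs: −Q_H/T_H = -0.08880 kJ/K, +Q_C/T_C = 0.1480 kJ/K.
ΔS_univ = −Q_H/T_H + Q_C/T_C = 0.05918 kJ/K (> 0, since η = 0.337 < η_Carnot = 0.602).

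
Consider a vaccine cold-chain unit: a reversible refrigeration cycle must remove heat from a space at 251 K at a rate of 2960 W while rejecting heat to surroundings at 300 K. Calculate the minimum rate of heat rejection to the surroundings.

For a reversible cycle Q_H/Q_C = T_H/T_C, so Q_H = Q_C·T_H/T_C = 2960 × 300.00/251.00 = 3540 W.

Q̇_H ≈ 3540 W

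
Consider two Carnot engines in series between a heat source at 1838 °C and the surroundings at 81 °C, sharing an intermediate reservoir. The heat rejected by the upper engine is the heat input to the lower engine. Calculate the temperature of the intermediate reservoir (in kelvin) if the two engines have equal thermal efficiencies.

T_m ≈ 864.7 K

T_H = 1838 °C → 1838 + 273.15 = 2111.15 K.
T_C = 81 °C → 81 + 273.15 = 354.15 K.
Equal efficiencies require 1 − T_m/T_H = 1 − T_C/T_m, i.e. T_m/T_H = T_C/T_m, so T_m = √(T_H·T_C) = √(2111.15 × 354.15) = 864.7 K.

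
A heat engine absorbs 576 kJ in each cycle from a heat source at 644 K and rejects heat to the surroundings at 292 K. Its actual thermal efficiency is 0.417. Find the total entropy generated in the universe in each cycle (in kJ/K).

W = η·Q_H = 0.417 × 576 = 240.2 kJ, so Q_C = Q_H − W = 335.8 kJ.
Entropy balance on the reservoirs: −Q_H/T_H = -0.8944 kJ/K, +Q_C/T_C = 1.150 kJ/K.
ΔS_univ = −Q_H/T_H + Q_C/T_C = 0.256 kJ/K (> 0, since η = 0.417 < η_Carnot = 0.547).

ΔS_univ ≈ 0.256 kJ/K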